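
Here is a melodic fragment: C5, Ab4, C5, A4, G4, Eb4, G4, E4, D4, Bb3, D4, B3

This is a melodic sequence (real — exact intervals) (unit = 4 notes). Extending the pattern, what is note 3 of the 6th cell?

With 4-note cells, note 3 of each statement runs C5, G4, D4.
Carrying that down a 4th forward: A3 → E3 → B2.

B2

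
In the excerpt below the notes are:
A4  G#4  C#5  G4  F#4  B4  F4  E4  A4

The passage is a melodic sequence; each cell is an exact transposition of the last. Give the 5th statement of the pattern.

Taking 3-note groups, the heads are A4, G4, F4: the pattern moves down a 2nd.
Extending down a 2nd: Eb4 → Db4.
So cell 5 is Db4 C4 F4.

Db4 C4 F4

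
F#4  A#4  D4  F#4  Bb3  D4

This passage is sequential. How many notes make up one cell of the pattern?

2

There are 6 notes; a 2-note unit gives 3 cells:
F#4 A#4 | D4 F#4 | Bb3 D4
Every group is a transposition down a 3rd of the one before; no shorter unit works.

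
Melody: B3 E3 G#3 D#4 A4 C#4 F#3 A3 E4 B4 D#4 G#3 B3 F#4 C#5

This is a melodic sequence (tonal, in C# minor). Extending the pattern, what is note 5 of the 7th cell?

G#5

The unit is 5 notes. Position-5 pitches of the 3 shown cells: A4, B4, C#5.
Extending up a 2nd: D#5 → E5 → F#5 → G#5.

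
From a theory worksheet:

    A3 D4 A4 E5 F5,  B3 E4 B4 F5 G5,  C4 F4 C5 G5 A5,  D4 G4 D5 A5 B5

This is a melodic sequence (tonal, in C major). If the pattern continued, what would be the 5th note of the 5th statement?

C6

Grouping in 5s, the 5th note of each cell is F5, G5, A5, B5.
Each moves up a 2nd; the next is C6.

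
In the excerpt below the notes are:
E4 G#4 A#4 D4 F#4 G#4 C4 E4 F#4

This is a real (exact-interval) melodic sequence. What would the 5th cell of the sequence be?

Taking 3-note groups, the heads are E4, D4, C4: the pattern moves down a 2nd.
Carrying on: Bb3 → Ab3.
So cell 5 is Ab3 C4 D4.

Ab3 C4 D4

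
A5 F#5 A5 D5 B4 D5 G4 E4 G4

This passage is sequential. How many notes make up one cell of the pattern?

Try groups of 3 (3 cells in 9 notes):
A5 F#5 A5 | D5 B4 D5 | G4 E4 G4
Every group is a transposition down a 5th of the one before; no shorter unit works.

3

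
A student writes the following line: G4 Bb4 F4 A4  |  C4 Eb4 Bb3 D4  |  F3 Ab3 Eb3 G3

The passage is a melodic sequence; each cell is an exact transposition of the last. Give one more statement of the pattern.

With a 4-note motive the entries are G4, C4, F3, each down a 5th from the previous.
Statement 4 starts on Bb2 and keeps the same exact contour: Bb2 Db3 Ab2 C3.

Bb2 Db3 Ab2 C3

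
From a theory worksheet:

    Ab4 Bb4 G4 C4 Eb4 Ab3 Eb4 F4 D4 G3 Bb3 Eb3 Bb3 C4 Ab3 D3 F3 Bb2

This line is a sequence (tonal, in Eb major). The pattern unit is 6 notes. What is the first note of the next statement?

The 6-note cells begin on Ab4, Eb4, Bb3 — each down a 4th from the last.
The next head, down a 4th from Bb3, is F3.

F3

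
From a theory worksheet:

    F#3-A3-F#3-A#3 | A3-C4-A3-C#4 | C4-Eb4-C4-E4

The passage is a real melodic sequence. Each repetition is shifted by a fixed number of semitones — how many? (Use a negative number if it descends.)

3

Taking 4-note groups, the heads are F#3, A3, C4: the pattern moves up a 3rd.
Counting half-steps from F#3 to A3: 3.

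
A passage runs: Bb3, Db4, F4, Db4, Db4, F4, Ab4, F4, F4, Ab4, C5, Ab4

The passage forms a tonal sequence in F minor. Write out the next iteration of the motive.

The 4-note cells begin on Bb3, Db4, F4 — each up a 3rd from the last.
From Ab4 the diatonic shape gives Ab4 C5 Eb5 C5.

Ab4 C5 Eb5 C5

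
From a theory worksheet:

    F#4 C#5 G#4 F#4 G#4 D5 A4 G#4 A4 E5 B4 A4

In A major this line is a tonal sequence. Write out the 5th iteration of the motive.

C#5 G#5 D5 C#5

The 4-note cells begin on F#4, G#4, A4 — each up a 2nd from the last.
Continuing the starts: B4 → C#5.
So cell 5 is C#5 G#5 D5 C#5.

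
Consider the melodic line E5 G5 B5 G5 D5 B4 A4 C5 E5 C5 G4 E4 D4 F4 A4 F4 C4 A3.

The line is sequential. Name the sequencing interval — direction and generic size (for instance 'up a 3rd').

down a 5th

The 6-note cells begin on E5, A4, D4 — each down a 5th from the last.
E5 to A4 is down a 5th.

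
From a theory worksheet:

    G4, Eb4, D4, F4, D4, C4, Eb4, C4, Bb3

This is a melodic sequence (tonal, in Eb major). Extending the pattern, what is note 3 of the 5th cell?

The unit is 3 notes. Position-3 pitches of the 3 shown cells: D4, C4, Bb3.
Carrying that down a 2nd forward: Ab3 → G3.

G3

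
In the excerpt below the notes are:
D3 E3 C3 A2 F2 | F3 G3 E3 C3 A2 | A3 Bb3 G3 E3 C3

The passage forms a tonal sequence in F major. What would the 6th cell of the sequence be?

G4 A4 F4 D4 Bb3

With a 5-note motive the entries are D3, F3, A3, each up a 3rd from the previous.
Continuing the starts: C4 → E4 → G4.
So cell 6 is G4 A4 F4 D4 Bb3.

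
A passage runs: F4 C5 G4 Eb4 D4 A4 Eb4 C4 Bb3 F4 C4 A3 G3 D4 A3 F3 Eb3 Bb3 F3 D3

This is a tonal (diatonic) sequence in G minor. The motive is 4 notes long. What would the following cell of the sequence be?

C3 G3 D3 Bb2

Unit = 4 notes; the statements start on F4, D4, Bb3, G3, Eb3, moving down a 3rd each time.
Statement 6 starts on C3 and keeps the same diatonic contour: C3 G3 D3 Bb2.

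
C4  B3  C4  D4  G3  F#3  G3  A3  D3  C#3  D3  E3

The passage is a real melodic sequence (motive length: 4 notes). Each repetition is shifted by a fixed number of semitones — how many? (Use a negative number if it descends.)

Taking 4-note groups, the heads are C4, G3, D3: the pattern moves down a 4th.
C4 to G3 spans -5 semitones.

-5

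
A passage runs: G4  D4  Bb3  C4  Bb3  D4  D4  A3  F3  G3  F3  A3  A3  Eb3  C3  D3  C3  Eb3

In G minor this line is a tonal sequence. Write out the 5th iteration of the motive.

Unit = 6 notes; the statements start on G4, D4, A3, moving down a 4th each time.
Carrying on: Eb3 → Bb2.
From Bb2 the diatonic shape gives Bb2 F2 D2 Eb2 D2 F2.

Bb2 F2 D2 Eb2 D2 F2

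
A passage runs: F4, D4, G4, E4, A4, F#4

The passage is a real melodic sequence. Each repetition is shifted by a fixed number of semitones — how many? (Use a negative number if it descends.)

The 2-note cells begin on F4, G4, A4 — each up a 2nd from the last.
F4→G4 is 67 − 65 = 2 semitones.

2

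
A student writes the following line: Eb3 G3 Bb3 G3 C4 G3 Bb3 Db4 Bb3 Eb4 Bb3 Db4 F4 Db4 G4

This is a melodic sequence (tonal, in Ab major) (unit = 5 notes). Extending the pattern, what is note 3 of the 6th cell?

Eb5

Grouping in 5s, the 3rd note of each cell is Bb3, Db4, F4.
Extending up a 3rd: Ab4 → C5 → Eb5.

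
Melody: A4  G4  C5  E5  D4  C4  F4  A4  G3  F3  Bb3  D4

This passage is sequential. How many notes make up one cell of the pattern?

Try groups of 4 (3 cells in 12 notes):
A4 G4 C5 E5 | D4 C4 F4 A4 | G3 F3 Bb3 D4
Each cell is the previous one down a 5th — so the unit is 4 notes.

4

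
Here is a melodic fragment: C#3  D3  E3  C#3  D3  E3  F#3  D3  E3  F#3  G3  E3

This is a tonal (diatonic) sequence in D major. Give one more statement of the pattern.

With a 4-note motive the entries are C#3, D3, E3, each up a 2nd from the previous.
Statement 4 starts on F#3 and keeps the same diatonic contour: F#3 G3 A3 F#3.

F#3 G3 A3 F#3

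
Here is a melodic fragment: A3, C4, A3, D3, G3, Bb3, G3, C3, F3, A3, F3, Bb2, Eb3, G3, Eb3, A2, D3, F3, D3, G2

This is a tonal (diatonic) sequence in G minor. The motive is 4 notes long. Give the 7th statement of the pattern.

Bb2 D3 Bb2 Eb2

Taking 4-note groups, the heads are A3, G3, F3, Eb3, D3: the pattern moves down a 2nd.
Continuing the starts: C3 → Bb2.
From Bb2 the diatonic shape gives Bb2 D3 Bb2 Eb2.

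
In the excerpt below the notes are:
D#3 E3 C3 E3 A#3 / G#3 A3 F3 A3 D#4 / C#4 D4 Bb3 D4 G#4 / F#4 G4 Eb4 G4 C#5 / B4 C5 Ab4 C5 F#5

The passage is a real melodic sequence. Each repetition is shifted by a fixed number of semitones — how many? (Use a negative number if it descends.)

5

Taking 5-note groups, the heads are D#3, G#3, C#4, F#4, B4: the pattern moves up a 4th.
Counting half-steps from D#3 to G#3: 5.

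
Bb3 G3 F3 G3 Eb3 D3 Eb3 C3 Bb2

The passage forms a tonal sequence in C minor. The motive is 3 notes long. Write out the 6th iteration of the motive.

The 3-note cells begin on Bb3, G3, Eb3 — each down a 3rd from the last.
Continuing the starts: C3 → Ab2 → F2.
Statement 6 starts on F2 and keeps the same diatonic contour: F2 D2 C2.

F2 D2 C2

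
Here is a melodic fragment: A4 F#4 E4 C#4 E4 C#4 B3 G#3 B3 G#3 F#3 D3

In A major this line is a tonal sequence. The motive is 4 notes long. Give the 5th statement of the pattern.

C#3 A2 G#2 E2

Unit = 4 notes; the statements start on A4, E4, B3, moving down a 4th each time.
Continuing the starts: F#3 → C#3.
So cell 5 is C#3 A2 G#2 E2.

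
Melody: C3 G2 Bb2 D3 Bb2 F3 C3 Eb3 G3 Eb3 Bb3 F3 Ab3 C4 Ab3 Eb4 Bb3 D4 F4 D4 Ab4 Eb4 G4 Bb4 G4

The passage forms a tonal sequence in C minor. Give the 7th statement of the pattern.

G5 D5 F5 Ab5 F5

Unit = 5 notes; the statements start on C3, F3, Bb3, Eb4, Ab4, moving up a 4th each time.
Carrying on: D5 → G5.
So cell 7 is G5 D5 F5 Ab5 F5.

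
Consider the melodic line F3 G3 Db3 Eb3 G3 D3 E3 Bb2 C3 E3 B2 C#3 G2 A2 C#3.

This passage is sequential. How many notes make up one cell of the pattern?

There are 15 notes; a 5-note unit gives 3 cells:
F3 G3 Db3 Eb3 G3 | D3 E3 Bb2 C3 E3 | B2 C#3 G2 A2 C#3
That's a consistent down a 3rd shift per cell, and no other grouping gives one.

5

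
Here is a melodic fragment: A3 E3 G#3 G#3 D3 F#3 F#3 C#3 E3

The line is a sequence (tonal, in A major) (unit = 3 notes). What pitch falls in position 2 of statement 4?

Grouping in 3s, the 2nd note of each cell is E3, D3, C#3.
One more down a 2nd gives B2.

B2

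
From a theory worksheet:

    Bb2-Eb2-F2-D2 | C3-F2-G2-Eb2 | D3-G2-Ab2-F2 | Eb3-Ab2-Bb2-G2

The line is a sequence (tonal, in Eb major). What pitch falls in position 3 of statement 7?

Eb3

With 4-note cells, note 3 of each statement runs F2, G2, Ab2, Bb2.
Carrying that up a 2nd forward: C3 → D3 → Eb3.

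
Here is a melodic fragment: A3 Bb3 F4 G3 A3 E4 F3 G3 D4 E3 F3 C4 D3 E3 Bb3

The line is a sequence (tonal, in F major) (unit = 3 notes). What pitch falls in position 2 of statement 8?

Grouping in 3s, the 2nd note of each cell is Bb3, A3, G3, F3, E3.
Extending down a 2nd: D3 → C3 → Bb2.

Bb2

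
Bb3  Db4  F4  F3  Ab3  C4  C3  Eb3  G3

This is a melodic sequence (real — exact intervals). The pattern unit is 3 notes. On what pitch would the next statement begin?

G2

The 3-note cells begin on Bb3, F3, C3 — each down a 4th from the last.
One more step down a 4th gives G2.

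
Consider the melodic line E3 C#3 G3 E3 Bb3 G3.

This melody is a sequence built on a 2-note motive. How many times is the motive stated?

3

6 notes in groups of 2 gives 6/2 = 3 statements.
Starts: E3, G3, Bb3 — each up a 3rd.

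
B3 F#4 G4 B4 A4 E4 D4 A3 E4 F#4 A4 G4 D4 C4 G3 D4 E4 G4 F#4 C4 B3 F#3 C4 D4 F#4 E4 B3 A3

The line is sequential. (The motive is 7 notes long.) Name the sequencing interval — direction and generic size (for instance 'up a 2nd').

down a 2nd

Unit = 7 notes; the statements start on B3, A3, G3, F#3, moving down a 2nd each time.
B3 to A3 is down a 2nd.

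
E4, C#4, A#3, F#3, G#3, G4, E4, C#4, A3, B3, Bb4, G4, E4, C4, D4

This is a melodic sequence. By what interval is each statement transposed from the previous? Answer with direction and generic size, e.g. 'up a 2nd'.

up a 3rd

Taking 5-note groups, the heads are E4, G4, Bb4: the pattern moves up a 3rd.
From E4 to G4: up a 3rd.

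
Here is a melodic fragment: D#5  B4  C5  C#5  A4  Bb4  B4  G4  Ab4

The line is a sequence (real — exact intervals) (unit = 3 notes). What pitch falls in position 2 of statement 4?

The unit is 3 notes. Position-2 pitches of the 3 shown cells: B4, A4, G4.
Each moves down a 2nd; the next is F4.

F4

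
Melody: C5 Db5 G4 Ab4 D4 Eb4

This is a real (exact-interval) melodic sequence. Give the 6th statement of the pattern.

The 2-note cells begin on C5, G4, D4 — each down a 4th from the last.
Continuing the starts: A3 → E3 → B2.
From B2 the exact shape gives B2 C3.

B2 C3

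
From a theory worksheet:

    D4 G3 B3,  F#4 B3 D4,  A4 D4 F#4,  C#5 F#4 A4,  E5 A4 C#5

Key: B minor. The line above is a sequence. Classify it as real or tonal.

tonal

Every note is diatonic to B minor.
Cell 1 has +4 semitones from note 2 to 3, but cell 2 has +3 — the interval quality changes while the contour stays the same, which is the hallmark of a tonal sequence.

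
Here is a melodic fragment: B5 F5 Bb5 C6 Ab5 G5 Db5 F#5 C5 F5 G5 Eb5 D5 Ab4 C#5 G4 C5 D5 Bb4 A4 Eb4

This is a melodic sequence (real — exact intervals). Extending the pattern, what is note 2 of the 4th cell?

The unit is 7 notes. Position-2 pitches of the 3 shown cells: F5, C5, G4.
From G4, down a 4th gives D4.

D4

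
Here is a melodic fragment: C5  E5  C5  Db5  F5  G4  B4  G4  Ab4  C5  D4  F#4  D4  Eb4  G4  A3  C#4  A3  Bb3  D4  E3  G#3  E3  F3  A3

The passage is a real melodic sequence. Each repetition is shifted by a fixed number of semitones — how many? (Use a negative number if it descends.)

-5

Unit = 5 notes; the statements start on C5, G4, D4, A3, E3, moving down a 4th each time.
Counting half-steps from C5 to G4: -5.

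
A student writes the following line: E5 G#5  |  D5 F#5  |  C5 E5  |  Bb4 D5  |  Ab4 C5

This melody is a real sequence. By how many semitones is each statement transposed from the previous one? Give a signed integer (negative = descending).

-2

With a 2-note motive the entries are E5, D5, C5, Bb4, Ab4, each down a 2nd from the previous.
Counting half-steps from E5 to D5: -2.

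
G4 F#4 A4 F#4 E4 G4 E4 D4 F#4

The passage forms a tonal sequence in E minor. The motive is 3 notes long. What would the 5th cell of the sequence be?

C4 B3 D4

Taking 3-note groups, the heads are G4, F#4, E4: the pattern moves down a 2nd.
Extending down a 2nd: D4 → C4.
Statement 5 starts on C4 and keeps the same diatonic contour: C4 B3 D4.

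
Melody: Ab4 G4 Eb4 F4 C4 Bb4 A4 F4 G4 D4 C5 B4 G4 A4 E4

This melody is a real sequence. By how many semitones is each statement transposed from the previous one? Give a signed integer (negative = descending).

2

The 5-note cells begin on Ab4, Bb4, C5 — each up a 2nd from the last.
Counting half-steps from Ab4 to Bb4: 2.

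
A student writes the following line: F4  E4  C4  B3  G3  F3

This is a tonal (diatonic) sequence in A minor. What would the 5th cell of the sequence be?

With a 2-note motive the entries are F4, C4, G3, each down a 4th from the previous.
Continuing the starts: D3 → A2.
Statement 5 starts on A2 and keeps the same diatonic contour: A2 G2.

A2 G2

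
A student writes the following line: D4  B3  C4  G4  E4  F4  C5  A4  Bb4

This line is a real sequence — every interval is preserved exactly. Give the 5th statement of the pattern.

Bb5 G5 Ab5

With a 3-note motive the entries are D4, G4, C5, each up a 4th from the previous.
Carrying on: F5 → Bb5.
Statement 5 starts on Bb5 and keeps the same exact contour: Bb5 G5 Ab5.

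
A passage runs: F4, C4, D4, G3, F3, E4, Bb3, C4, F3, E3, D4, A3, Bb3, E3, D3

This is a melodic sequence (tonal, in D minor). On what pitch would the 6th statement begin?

Unit = 5 notes; the statements start on F4, E4, D4, moving down a 2nd each time.
Extending the heads down a 2nd: C4 → Bb3 → A3.

A3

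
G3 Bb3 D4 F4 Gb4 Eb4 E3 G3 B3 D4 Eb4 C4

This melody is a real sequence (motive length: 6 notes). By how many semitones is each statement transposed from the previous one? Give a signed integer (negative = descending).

-3

Unit = 6 notes; the statements start on G3, E3, moving down a 3rd each time.
G3→E3 is 52 − 55 = -3 semitones.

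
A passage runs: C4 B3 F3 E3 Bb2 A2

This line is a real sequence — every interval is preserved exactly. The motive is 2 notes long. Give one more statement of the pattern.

With a 2-note motive the entries are C4, F3, Bb2, each down a 5th from the previous.
From Eb2 the exact shape gives Eb2 D2.

Eb2 D2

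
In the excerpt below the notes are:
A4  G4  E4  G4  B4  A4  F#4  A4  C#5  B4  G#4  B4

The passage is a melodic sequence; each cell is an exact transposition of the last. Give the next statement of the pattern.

With a 4-note motive the entries are A4, B4, C#5, each up a 2nd from the previous.
Statement 4 starts on D#5 and keeps the same exact contour: D#5 C#5 A#4 C#5.

D#5 C#5 A#4 C#5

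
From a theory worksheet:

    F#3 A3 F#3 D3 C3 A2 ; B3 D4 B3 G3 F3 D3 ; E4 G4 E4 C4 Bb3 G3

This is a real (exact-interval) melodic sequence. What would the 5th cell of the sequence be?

With a 6-note motive the entries are F#3, B3, E4, each up a 4th from the previous.
Carrying on: A4 → D5.
So cell 5 is D5 F5 D5 Bb4 Ab4 F4.

D5 F5 D5 Bb4 Ab4 F4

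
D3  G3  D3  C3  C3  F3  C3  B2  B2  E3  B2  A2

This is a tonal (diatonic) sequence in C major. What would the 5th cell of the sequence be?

G2 C3 G2 F2

Taking 4-note groups, the heads are D3, C3, B2: the pattern moves down a 2nd.
Extending down a 2nd: A2 → G2.
From G2 the diatonic shape gives G2 C3 G2 F2.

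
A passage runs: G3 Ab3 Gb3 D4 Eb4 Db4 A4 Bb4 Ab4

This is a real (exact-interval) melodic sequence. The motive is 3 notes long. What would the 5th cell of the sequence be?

B5 C6 Bb5

Unit = 3 notes; the statements start on G3, D4, A4, moving up a 5th each time.
Continuing the starts: E5 → B5.
From B5 the exact shape gives B5 C6 Bb5.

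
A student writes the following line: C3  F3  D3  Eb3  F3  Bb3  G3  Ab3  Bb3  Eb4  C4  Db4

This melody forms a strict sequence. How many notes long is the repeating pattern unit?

4

12 notes total. Splitting into 3 groups of 4:
C3 F3 D3 Eb3 | F3 Bb3 G3 Ab3 | Bb3 Eb4 C4 Db4
That's a consistent up a 4th shift per cell, and no other grouping gives one.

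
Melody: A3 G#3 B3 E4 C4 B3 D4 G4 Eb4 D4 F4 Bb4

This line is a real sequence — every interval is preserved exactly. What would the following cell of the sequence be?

The 4-note cells begin on A3, C4, Eb4 — each up a 3rd from the last.
Statement 4 starts on Gb4 and keeps the same exact contour: Gb4 F4 Ab4 Db5.

Gb4 F4 Ab4 Db5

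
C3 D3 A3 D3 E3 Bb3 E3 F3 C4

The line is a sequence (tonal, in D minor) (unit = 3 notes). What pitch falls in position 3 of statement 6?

F4

With 3-note cells, note 3 of each statement runs A3, Bb3, C4.
Extending up a 2nd: D4 → E4 → F4.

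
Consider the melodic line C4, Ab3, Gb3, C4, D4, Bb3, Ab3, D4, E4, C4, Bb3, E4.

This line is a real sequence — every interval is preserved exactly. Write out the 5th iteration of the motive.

The 4-note cells begin on C4, D4, E4 — each up a 2nd from the last.
Extending up a 2nd: F#4 → G#4.
So cell 5 is G#4 E4 D4 G#4.

G#4 E4 D4 G#4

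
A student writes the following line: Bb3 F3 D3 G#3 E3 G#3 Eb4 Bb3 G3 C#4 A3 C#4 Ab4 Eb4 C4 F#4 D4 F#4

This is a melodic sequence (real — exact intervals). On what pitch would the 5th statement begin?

Gb5

With a 6-note motive the entries are Bb3, Eb4, Ab4, each up a 4th from the previous.
Continuing: Db5 → Gb5. Statement 5 starts on Gb5.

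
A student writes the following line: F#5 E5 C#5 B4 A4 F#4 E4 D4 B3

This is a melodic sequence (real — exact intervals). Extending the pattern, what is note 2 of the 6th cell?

Grouping in 3s, the 2nd note of each cell is E5, A4, D4.
Each moves down a 5th. Continuing: G3 → C3 → F2.

F2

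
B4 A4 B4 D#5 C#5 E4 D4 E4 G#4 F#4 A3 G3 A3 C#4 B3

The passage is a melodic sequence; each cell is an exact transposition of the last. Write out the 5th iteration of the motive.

Taking 5-note groups, the heads are B4, E4, A3: the pattern moves down a 5th.
Extending down a 5th: D3 → G2.
So cell 5 is G2 F2 G2 B2 A2.

G2 F2 G2 B2 A2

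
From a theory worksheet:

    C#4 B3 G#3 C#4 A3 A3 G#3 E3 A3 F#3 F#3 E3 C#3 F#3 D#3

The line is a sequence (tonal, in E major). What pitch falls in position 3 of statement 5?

Grouping in 5s, the 3rd note of each cell is G#3, E3, C#3.
Each moves down a 3rd. Continuing: A2 → F#2.

F#2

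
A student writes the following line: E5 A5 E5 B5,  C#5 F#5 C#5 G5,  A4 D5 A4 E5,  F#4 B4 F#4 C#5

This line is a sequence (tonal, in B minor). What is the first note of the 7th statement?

G3

Unit = 4 notes; the statements start on E5, C#5, A4, F#4, moving down a 3rd each time.
Extending the heads down a 3rd: D4 → B3 → G3.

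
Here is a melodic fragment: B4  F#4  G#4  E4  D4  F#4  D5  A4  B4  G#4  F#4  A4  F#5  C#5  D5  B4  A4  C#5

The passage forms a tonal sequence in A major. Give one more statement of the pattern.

Taking 6-note groups, the heads are B4, D5, F#5: the pattern moves up a 3rd.
So cell 4 is A5 E5 F#5 D5 C#5 E5.

A5 E5 F#5 D5 C#5 E5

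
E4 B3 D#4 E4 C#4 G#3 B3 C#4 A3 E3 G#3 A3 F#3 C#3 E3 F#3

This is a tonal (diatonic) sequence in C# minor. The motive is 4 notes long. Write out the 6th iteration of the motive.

Unit = 4 notes; the statements start on E4, C#4, A3, F#3, moving down a 3rd each time.
Extending down a 3rd: D#3 → B2.
So cell 6 is B2 F#2 A2 B2.

B2 F#2 A2 B2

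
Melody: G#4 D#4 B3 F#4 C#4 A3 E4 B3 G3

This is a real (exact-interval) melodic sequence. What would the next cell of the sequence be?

D4 A3 F3

The 3-note cells begin on G#4, F#4, E4 — each down a 2nd from the last.
From D4 the exact shape gives D4 A3 F3.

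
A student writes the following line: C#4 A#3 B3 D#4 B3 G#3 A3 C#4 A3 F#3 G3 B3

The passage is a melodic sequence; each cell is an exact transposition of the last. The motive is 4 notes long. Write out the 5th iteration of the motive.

The 4-note cells begin on C#4, B3, A3 — each down a 2nd from the last.
Extending down a 2nd: G3 → F3.
From F3 the exact shape gives F3 D3 Eb3 G3.

F3 D3 Eb3 G3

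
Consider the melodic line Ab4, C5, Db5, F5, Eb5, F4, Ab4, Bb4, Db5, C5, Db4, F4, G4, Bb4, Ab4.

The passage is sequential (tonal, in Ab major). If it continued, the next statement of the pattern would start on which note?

Bb3

With a 5-note motive the entries are Ab4, F4, Db4, each down a 3rd from the previous.
One more step down a 3rd gives Bb3.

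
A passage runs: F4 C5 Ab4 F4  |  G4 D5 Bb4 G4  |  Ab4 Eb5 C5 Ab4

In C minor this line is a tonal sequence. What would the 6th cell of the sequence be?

D5 Ab5 F5 D5

Taking 4-note groups, the heads are F4, G4, Ab4: the pattern moves up a 2nd.
Carrying on: Bb4 → C5 → D5.
So cell 6 is D5 Ab5 F5 D5.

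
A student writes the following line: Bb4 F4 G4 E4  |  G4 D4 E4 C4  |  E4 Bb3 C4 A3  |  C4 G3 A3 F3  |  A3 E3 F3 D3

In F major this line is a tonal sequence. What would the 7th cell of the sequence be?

Taking 4-note groups, the heads are Bb4, G4, E4, C4, A3: the pattern moves down a 3rd.
Extending down a 3rd: F3 → D3.
Statement 7 starts on D3 and keeps the same diatonic contour: D3 A2 Bb2 G2.

D3 A2 Bb2 G2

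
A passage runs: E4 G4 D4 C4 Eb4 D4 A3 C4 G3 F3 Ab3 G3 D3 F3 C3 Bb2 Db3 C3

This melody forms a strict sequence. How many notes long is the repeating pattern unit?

There are 18 notes; a 6-note unit gives 3 cells:
E4 G4 D4 C4 Eb4 D4 | A3 C4 G3 F3 Ab3 G3 | D3 F3 C3 Bb2 Db3 C3
That's a consistent down a 5th shift per cell, and no other grouping gives one.

6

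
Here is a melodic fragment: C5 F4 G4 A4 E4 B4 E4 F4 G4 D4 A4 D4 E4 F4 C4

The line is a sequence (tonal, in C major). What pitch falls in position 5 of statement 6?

G3

The unit is 5 notes. Position-5 pitches of the 3 shown cells: E4, D4, C4.
Each moves down a 2nd. Continuing: B3 → A3 → G3.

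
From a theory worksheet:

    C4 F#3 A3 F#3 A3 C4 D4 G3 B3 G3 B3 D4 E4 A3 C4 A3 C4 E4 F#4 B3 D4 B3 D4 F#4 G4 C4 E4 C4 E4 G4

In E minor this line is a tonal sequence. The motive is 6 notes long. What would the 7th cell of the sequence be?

B4 E4 G4 E4 G4 B4

Taking 6-note groups, the heads are C4, D4, E4, F#4, G4: the pattern moves up a 2nd.
Continuing the starts: A4 → B4.
So cell 7 is B4 E4 G4 E4 G4 B4.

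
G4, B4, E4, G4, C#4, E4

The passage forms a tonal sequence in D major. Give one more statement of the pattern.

The 2-note cells begin on G4, E4, C#4 — each down a 3rd from the last.
So cell 4 is A3 C#4.

A3 C#4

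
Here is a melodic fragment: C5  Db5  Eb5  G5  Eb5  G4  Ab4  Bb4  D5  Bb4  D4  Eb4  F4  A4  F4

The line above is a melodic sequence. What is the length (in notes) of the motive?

15 notes total. Splitting into 3 groups of 5:
C5 Db5 Eb5 G5 Eb5 | G4 Ab4 Bb4 D5 Bb4 | D4 Eb4 F4 A4 F4
Every group is a transposition down a 4th of the one before; no shorter unit works.

5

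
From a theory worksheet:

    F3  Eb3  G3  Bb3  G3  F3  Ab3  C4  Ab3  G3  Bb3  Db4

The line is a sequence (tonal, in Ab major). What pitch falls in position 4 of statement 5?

F4

The unit is 4 notes. Position-4 pitches of the 3 shown cells: Bb3, C4, Db4.
Extending up a 2nd: Eb4 → F4.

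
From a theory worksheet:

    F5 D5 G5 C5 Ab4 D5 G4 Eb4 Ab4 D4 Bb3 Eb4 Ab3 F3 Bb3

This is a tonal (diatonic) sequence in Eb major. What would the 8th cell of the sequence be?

F2 D2 G2

The 3-note cells begin on F5, C5, G4, D4, Ab3 — each down a 4th from the last.
Extending down a 4th: Eb3 → Bb2 → F2.
From F2 the diatonic shape gives F2 D2 G2.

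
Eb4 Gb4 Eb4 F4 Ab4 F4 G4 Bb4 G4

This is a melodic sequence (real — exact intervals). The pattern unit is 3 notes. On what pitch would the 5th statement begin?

B4

The 3-note cells begin on Eb4, F4, G4 — each up a 2nd from the last.
Continuing: A4 → B4. Statement 5 starts on B4.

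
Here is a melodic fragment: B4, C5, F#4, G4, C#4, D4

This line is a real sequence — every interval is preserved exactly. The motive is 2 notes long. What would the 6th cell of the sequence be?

A#2 B2

With a 2-note motive the entries are B4, F#4, C#4, each down a 4th from the previous.
Continuing the starts: G#3 → D#3 → A#2.
Statement 6 starts on A#2 and keeps the same exact contour: A#2 B2.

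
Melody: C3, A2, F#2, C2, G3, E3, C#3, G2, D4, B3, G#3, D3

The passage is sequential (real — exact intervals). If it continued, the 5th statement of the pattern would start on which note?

E5

With a 4-note motive the entries are C3, G3, D4, each up a 5th from the previous.
Extending the heads up a 5th: A4 → E5.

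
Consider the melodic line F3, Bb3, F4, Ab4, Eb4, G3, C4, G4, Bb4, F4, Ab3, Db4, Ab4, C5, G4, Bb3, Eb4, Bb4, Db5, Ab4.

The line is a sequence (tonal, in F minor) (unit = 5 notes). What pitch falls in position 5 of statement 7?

The unit is 5 notes. Position-5 pitches of the 4 shown cells: Eb4, F4, G4, Ab4.
Each moves up a 2nd. Continuing: Bb4 → C5 → Db5.

Db5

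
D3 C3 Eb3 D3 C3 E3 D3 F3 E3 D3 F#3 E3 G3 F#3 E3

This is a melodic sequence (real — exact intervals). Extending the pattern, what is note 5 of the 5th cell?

G#3

With 5-note cells, note 5 of each statement runs C3, D3, E3.
Extending up a 2nd: F#3 → G#3.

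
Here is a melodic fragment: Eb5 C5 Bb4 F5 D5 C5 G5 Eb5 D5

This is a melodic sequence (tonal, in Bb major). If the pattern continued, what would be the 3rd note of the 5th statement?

Grouping in 3s, the 3rd note of each cell is Bb4, C5, D5.
Each moves up a 2nd. Continuing: Eb5 → F5.

F5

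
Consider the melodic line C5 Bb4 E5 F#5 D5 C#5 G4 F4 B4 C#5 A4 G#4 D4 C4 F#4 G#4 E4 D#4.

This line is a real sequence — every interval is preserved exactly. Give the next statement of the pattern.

A3 G3 C#4 D#4 B3 A#3

With a 6-note motive the entries are C5, G4, D4, each down a 4th from the previous.
Statement 4 starts on A3 and keeps the same exact contour: A3 G3 C#4 D#4 B3 A#3.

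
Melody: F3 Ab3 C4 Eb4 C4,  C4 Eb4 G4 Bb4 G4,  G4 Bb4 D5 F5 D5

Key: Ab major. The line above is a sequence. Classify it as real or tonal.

Each cell has the same semitone pattern (3, 4, 3, -3) — intervals are preserved exactly.
And D5 lies outside Ab major, so the sequence is real rather than tonal.

real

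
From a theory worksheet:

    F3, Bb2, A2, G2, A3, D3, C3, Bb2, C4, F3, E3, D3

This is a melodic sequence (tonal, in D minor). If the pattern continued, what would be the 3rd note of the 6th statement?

The unit is 4 notes. Position-3 pitches of the 3 shown cells: A2, C3, E3.
Extending up a 3rd: G3 → Bb3 → D4.

D4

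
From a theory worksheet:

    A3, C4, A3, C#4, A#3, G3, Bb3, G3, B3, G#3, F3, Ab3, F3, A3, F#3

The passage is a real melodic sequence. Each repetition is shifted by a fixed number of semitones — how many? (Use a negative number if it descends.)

-2

With a 5-note motive the entries are A3, G3, F3, each down a 2nd from the previous.
A3→G3 is 55 − 57 = -2 semitones.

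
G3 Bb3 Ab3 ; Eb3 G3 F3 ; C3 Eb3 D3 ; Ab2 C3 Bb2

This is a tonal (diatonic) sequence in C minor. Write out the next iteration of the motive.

Unit = 3 notes; the statements start on G3, Eb3, C3, Ab2, moving down a 3rd each time.
Statement 5 starts on F2 and keeps the same diatonic contour: F2 Ab2 G2.

F2 Ab2 G2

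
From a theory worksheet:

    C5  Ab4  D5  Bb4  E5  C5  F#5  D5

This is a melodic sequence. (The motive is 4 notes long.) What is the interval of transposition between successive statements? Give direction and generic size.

Taking 4-note groups, the heads are C5, E5: the pattern moves up a 3rd.
From C5 to E5: up a 3rd.

up a 3rd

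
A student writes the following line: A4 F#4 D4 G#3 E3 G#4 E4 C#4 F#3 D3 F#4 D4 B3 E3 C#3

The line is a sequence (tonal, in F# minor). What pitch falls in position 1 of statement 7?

The unit is 5 notes. Position-1 pitches of the 3 shown cells: A4, G#4, F#4.
Carrying that down a 2nd forward: E4 → D4 → C#4 → B3.

B3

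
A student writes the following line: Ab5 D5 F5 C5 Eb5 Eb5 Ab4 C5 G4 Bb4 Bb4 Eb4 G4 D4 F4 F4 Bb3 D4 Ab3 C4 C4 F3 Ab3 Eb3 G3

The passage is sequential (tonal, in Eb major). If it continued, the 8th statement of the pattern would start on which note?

Ab2

The 5-note cells begin on Ab5, Eb5, Bb4, F4, C4 — each down a 4th from the last.
Extending the heads down a 4th: G3 → D3 → Ab2.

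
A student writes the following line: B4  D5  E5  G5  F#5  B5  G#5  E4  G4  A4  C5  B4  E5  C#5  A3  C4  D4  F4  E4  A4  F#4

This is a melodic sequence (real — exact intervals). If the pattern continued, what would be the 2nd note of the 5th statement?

Bb2

With 7-note cells, note 2 of each statement runs D5, G4, C4.
Extending down a 5th: F3 → Bb2.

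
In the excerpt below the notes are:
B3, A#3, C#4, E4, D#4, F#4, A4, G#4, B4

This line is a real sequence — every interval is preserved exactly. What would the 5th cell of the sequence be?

The 3-note cells begin on B3, E4, A4 — each up a 4th from the last.
Continuing the starts: D5 → G5.
Statement 5 starts on G5 and keeps the same exact contour: G5 F#5 A5.

G5 F#5 A5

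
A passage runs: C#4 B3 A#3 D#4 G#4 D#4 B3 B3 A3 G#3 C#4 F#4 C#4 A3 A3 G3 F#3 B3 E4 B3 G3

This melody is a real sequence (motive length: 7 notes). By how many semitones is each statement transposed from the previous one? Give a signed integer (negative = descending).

-2

Taking 7-note groups, the heads are C#4, B3, A3: the pattern moves down a 2nd.
C#4→B3 is 59 − 61 = -2 semitones.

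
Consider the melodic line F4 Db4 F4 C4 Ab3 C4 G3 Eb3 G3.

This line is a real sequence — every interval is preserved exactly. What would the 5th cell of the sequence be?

A2 F2 A2

The 3-note cells begin on F4, C4, G3 — each down a 4th from the last.
Carrying on: D3 → A2.
So cell 5 is A2 F2 A2.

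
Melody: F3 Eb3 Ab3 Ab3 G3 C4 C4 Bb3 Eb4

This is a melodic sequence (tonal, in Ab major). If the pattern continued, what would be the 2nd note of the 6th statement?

Ab4

The unit is 3 notes. Position-2 pitches of the 3 shown cells: Eb3, G3, Bb3.
Extending up a 3rd: Db4 → F4 → Ab4.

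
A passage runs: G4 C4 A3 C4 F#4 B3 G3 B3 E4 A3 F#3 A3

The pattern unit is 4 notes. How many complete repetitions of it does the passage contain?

12 notes in groups of 4 gives 12/4 = 3 statements.
Starts: G4, F#4, E4 — each down a 2nd.

3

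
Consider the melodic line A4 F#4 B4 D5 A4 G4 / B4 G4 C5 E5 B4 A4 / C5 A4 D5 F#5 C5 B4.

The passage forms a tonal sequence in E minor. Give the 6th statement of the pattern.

F#5 D5 G5 B5 F#5 E5

Taking 6-note groups, the heads are A4, B4, C5: the pattern moves up a 2nd.
Extending up a 2nd: D5 → E5 → F#5.
So cell 6 is F#5 D5 G5 B5 F#5 E5.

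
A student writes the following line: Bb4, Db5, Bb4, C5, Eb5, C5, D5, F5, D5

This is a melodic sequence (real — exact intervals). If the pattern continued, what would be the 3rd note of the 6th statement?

Grouping in 3s, the 3rd note of each cell is Bb4, C5, D5.
Each moves up a 2nd. Continuing: E5 → F#5 → G#5.

G#5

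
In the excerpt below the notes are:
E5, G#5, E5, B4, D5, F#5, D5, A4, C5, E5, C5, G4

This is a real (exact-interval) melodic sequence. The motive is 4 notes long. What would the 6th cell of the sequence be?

The 4-note cells begin on E5, D5, C5 — each down a 2nd from the last.
Carrying on: Bb4 → Ab4 → Gb4.
Statement 6 starts on Gb4 and keeps the same exact contour: Gb4 Bb4 Gb4 Db4.

Gb4 Bb4 Gb4 Db4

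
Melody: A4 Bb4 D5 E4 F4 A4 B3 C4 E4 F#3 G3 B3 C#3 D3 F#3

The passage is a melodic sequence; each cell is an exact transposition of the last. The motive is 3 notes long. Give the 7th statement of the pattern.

With a 3-note motive the entries are A4, E4, B3, F#3, C#3, each down a 4th from the previous.
Carrying on: G#2 → D#2.
Statement 7 starts on D#2 and keeps the same exact contour: D#2 E2 G#2.

D#2 E2 G#2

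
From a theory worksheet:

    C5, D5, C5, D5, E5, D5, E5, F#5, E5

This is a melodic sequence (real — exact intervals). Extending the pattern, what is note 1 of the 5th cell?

With 3-note cells, note 1 of each statement runs C5, D5, E5.
Each moves up a 2nd. Continuing: F#5 → G#5.

G#5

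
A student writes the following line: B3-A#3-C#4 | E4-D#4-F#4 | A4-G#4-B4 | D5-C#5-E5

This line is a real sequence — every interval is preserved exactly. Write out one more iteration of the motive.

G5 F#5 A5

The 3-note cells begin on B3, E4, A4, D5 — each up a 4th from the last.
From G5 the exact shape gives G5 F#5 A5.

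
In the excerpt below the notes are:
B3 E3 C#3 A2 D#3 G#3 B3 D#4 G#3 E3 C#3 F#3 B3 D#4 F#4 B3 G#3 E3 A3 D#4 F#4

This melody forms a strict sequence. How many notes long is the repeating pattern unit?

7

21 notes total. Splitting into 3 groups of 7:
B3 E3 C#3 A2 D#3 G#3 B3 | D#4 G#3 E3 C#3 F#3 B3 D#4 | F#4 B3 G#3 E3 A3 D#4 F#4
Every group is a transposition up a 3rd of the one before; no shorter unit works.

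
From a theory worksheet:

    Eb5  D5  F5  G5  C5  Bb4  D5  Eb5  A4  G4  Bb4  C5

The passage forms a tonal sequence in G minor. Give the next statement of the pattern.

F4 Eb4 G4 A4

Unit = 4 notes; the statements start on Eb5, C5, A4, moving down a 3rd each time.
Statement 4 starts on F4 and keeps the same diatonic contour: F4 Eb4 G4 A4.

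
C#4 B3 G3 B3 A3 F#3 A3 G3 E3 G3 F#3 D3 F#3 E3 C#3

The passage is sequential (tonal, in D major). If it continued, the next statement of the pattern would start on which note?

With a 3-note motive the entries are C#4, B3, A3, G3, F#3, each down a 2nd from the previous.
The next head, down a 2nd from F#3, is E3.

E3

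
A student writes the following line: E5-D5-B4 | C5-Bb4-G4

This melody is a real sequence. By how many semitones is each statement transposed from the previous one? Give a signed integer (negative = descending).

-4

Taking 3-note groups, the heads are E5, C5: the pattern moves down a 3rd.
E5 to C5 spans -4 semitones.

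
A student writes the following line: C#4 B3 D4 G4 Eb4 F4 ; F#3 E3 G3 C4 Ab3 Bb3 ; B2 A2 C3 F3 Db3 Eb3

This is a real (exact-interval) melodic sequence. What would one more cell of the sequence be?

The 6-note cells begin on C#4, F#3, B2 — each down a 5th from the last.
Statement 4 starts on E2 and keeps the same exact contour: E2 D2 F2 Bb2 Gb2 Ab2.

E2 D2 F2 Bb2 Gb2 Ab2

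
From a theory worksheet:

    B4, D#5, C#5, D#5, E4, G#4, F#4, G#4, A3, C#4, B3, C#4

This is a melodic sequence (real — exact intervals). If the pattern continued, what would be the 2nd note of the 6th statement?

The unit is 4 notes. Position-2 pitches of the 3 shown cells: D#5, G#4, C#4.
Each moves down a 5th. Continuing: F#3 → B2 → E2.

E2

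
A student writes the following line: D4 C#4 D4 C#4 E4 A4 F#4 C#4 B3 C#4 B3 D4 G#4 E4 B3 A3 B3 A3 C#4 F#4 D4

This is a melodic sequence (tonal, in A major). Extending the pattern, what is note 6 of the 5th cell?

Grouping in 7s, the 6th note of each cell is A4, G#4, F#4.
Each moves down a 2nd. Continuing: E4 → D4.

D4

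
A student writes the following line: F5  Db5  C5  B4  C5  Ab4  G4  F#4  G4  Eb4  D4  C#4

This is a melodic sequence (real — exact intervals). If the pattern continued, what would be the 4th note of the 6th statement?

A#2

With 4-note cells, note 4 of each statement runs B4, F#4, C#4.
Extending down a 4th: G#3 → D#3 → A#2.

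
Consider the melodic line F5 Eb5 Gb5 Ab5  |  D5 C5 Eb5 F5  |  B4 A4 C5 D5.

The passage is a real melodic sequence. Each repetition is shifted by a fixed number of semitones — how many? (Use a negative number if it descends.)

-3

Unit = 4 notes; the statements start on F5, D5, B4, moving down a 3rd each time.
Counting half-steps from F5 to D5: -3.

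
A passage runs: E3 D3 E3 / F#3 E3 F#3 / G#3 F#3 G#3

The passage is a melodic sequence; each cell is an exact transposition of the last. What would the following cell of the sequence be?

A#3 G#3 A#3

Unit = 3 notes; the statements start on E3, F#3, G#3, moving up a 2nd each time.
Statement 4 starts on A#3 and keeps the same exact contour: A#3 G#3 A#3.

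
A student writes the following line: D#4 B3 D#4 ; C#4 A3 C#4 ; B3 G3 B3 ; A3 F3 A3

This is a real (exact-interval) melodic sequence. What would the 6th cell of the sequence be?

F3 Db3 F3

Taking 3-note groups, the heads are D#4, C#4, B3, A3: the pattern moves down a 2nd.
Extending down a 2nd: G3 → F3.
So cell 6 is F3 Db3 F3.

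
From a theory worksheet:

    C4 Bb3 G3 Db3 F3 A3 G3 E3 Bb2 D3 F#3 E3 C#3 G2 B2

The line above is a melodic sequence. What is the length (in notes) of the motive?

5

15 notes total. Splitting into 3 groups of 5:
C4 Bb3 G3 Db3 F3 | A3 G3 E3 Bb2 D3 | F#3 E3 C#3 G2 B2
Every group is a transposition down a 3rd of the one before; no shorter unit works.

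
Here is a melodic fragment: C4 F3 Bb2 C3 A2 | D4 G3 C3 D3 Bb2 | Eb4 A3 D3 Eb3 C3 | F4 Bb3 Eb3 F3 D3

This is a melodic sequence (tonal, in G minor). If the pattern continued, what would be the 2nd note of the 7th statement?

With 5-note cells, note 2 of each statement runs F3, G3, A3, Bb3.
Each moves up a 2nd. Continuing: C4 → D4 → Eb4.

Eb4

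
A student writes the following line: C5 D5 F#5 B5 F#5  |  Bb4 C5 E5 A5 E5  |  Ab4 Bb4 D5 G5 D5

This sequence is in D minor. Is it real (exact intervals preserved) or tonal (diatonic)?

real

Each cell has the same semitone pattern (2, 4, 5, -5) — intervals are preserved exactly.
And F#5 lies outside D minor, so the sequence is real rather than tonal.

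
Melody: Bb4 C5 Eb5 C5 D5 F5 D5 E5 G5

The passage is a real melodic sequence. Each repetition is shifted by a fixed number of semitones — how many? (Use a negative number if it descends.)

With a 3-note motive the entries are Bb4, C5, D5, each up a 2nd from the previous.
Bb4 to C5 spans +2 semitones.

2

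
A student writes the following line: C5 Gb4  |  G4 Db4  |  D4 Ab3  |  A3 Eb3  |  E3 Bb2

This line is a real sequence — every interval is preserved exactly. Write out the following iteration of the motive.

Unit = 2 notes; the statements start on C5, G4, D4, A3, E3, moving down a 4th each time.
Statement 6 starts on B2 and keeps the same exact contour: B2 F2.

B2 F2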